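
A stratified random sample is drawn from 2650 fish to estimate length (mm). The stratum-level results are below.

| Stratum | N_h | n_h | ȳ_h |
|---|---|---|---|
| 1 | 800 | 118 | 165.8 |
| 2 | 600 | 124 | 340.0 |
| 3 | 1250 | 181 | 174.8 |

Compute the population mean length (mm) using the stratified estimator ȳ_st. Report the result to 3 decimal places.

ȳ_st ≈ 209.487

N = Σ N_h = 2650. Stratum weights W_h = N_h/N.
ȳ_st = (800·165.8 + 600·340.0 + 1250·174.8) / 2650 = 209.48679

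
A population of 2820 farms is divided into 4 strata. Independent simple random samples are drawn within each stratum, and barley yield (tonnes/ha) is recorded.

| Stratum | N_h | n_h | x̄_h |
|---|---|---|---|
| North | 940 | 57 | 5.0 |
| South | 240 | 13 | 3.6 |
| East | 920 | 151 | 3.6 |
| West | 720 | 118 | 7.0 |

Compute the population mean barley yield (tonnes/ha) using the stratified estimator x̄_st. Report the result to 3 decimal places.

x̄_st ≈ 4.935

N = Σ N_h = 2820. Stratum weights W_h = N_h/N.
x̄_st = (940·5.0 + 240·3.6 + 920·3.6 + 720·7.0) / 2820 = 4.93475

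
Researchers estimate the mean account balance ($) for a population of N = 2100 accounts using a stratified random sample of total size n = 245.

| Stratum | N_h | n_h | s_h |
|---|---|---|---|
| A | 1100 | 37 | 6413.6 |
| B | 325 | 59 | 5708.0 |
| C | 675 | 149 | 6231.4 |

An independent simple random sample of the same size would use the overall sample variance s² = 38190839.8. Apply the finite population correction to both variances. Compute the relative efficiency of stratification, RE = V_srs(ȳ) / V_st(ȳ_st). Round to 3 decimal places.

RE ≈ 0.422

V̂(ȳ_st) = Σ W_h² (1 − n_h/N_h) s_h²/n_h, with W_h = N_h/N and N = 2100:
  stratum A: (1100/2100)²·(1 − 37/1100)·6413.6²/37 = 294774
  stratum B: (325/2100)²·(1 − 59/325)·5708.0²/59 = 10825.4
  stratum C: (675/2100)²·(1 − 149/675)·6231.4²/149 = 20981.5
V_st = 326581
V_srs = (1 − 245/2100)·38190839.8/245 = 137695
Relative efficiency = V_srs / V_st = 137695/326581 = 0.4216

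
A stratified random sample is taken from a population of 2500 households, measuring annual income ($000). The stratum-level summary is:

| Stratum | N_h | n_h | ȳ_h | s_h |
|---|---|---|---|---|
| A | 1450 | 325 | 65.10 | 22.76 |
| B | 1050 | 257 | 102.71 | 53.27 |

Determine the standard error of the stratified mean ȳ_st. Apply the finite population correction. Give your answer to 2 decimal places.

V̂(ȳ_st) = Σ W_h² (1 − n_h/N_h) s_h²/n_h, with W_h = N_h/N and N = 2500:
  stratum A: (1450/2500)²·(1 − 325/1450)·22.76²/325 = 0.416008
  stratum B: (1050/2500)²·(1 − 257/1050)·53.27²/257 = 1.47101
V̂(ȳ_st) = 1.88701
SE(ȳ_st) = √1.88701 = 1.37369

SE(ȳ_st) ≈ 1.37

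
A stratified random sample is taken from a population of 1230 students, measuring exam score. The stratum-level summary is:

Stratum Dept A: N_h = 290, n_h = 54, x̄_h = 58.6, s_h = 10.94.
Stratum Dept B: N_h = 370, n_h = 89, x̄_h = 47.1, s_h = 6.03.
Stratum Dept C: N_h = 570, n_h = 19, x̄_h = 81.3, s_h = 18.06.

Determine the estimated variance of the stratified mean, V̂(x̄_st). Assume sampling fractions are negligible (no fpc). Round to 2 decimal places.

V̂(x̄_st) ≈ 3.85

V̂(x̄_st) = Σ W_h² s_h²/n_h, with W_h = N_h/N and N = 1230:
  stratum Dept A: (290/1230)²·10.94²/54 = 0.123205
  stratum Dept B: (370/1230)²·6.03²/89 = 0.036969
  stratum Dept C: (570/1230)²·18.06²/19 = 3.68656
V̂(x̄_st) = 3.84673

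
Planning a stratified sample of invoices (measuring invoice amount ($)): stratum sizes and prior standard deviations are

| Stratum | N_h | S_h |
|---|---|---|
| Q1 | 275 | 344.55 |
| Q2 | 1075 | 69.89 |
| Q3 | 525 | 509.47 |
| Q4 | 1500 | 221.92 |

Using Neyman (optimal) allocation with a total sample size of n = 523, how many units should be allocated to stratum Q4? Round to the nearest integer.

226

Neyman allocation: n_h = n · N_h S_h / Σ N_i S_i, with n = 523.
  stratum Q1: N_h·S_h = 275·344.55 = 94751.25
  stratum Q2: N_h·S_h = 1075·69.89 = 75131.75
  stratum Q3: N_h·S_h = 525·509.47 = 267471.75
  stratum Q4: N_h·S_h = 1500·221.92 = 332880.00
Σ N_h S_h = 770234.75
n for stratum Q4 = 523·332880.00/770234.75 = 226.030 → 226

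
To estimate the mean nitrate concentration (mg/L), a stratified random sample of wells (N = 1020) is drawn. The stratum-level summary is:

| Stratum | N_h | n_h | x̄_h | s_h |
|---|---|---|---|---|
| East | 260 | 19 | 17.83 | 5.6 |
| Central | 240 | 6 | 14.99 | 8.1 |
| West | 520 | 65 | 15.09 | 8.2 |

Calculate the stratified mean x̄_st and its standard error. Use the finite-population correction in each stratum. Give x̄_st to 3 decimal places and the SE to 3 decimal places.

x̄_st ≈ 15.765, SE ≈ 0.962

x̄_st = Σ W_h x̄_h = (260·17.83 + 240·14.99 + 520·15.09)/1020 = 15.76490
V̂(x̄_st) = Σ W_h² (1 − n_h/N_h) s_h²/n_h, with W_h = N_h/N and N = 1020:
  stratum East: (260/1020)²·(1 − 19/260)·5.6²/19 = 0.099406
  stratum Central: (240/1020)²·(1 − 6/240)·8.1²/6 = 0.590263
  stratum West: (520/1020)²·(1 − 65/520)·8.2²/65 = 0.23525
V̂(x̄_st) = 0.924918
SE(x̄_st) = √0.924918 = 0.961727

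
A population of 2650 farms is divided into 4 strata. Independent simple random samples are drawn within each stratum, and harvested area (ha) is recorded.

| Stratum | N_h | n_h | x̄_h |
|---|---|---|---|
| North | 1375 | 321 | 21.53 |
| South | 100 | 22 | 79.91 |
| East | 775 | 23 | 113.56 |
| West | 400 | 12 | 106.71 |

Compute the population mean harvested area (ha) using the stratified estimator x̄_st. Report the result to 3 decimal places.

x̄_st ≈ 63.505

N = Σ N_h = 2650. Stratum weights W_h = N_h/N.
x̄_st = (1375·21.53 + 100·79.91 + 775·113.56 + 400·106.71) / 2650 = 63.50481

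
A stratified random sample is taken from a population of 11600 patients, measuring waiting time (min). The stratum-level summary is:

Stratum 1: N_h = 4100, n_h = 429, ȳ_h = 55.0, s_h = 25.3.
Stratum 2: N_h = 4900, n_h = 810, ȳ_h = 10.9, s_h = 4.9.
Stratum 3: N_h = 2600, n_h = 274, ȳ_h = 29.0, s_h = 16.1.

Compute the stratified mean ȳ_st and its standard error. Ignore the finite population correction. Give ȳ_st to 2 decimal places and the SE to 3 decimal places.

ȳ_st = Σ W_h ȳ_h = (4100·55.0 + 4900·10.9 + 2600·29.0)/11600 = 30.54397
V̂(ȳ_st) = Σ W_h² s_h²/n_h, with W_h = N_h/N and N = 11600:
  stratum 1: (4100/11600)²·25.3²/429 = 0.186396
  stratum 2: (4900/11600)²·4.9²/810 = 0.00528912
  stratum 3: (2600/11600)²·16.1²/274 = 0.0475261
V̂(ȳ_st) = 0.239211
SE(ȳ_st) = √0.239211 = 0.489092

ȳ_st ≈ 30.54, SE ≈ 0.489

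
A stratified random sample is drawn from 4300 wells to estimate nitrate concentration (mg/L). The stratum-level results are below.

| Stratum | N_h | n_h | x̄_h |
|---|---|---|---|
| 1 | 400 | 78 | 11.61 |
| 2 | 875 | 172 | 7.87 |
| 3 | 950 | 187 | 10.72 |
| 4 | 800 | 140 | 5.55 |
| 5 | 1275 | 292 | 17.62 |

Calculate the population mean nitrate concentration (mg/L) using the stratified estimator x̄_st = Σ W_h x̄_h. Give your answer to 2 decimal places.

x̄_st ≈ 11.31

N = Σ N_h = 4300. Stratum weights W_h = N_h/N.
x̄_st = (400·11.61 + 875·7.87 + 950·10.72 + 800·5.55 + 1275·17.62) / 4300 = 11.3069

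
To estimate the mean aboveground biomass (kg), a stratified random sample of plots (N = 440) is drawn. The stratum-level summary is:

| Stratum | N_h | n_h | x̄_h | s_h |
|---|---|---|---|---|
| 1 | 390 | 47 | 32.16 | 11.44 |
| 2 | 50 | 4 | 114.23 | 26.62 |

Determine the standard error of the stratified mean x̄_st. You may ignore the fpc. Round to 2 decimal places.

V̂(x̄_st) = Σ W_h² s_h²/n_h, with W_h = N_h/N and N = 440:
  stratum 1: (390/440)²·11.44²/47 = 2.18765
  stratum 2: (50/440)²·26.62²/4 = 2.28766
V̂(x̄_st) = 4.47531
SE(x̄_st) = √4.47531 = 2.11549

SE(x̄_st) ≈ 2.12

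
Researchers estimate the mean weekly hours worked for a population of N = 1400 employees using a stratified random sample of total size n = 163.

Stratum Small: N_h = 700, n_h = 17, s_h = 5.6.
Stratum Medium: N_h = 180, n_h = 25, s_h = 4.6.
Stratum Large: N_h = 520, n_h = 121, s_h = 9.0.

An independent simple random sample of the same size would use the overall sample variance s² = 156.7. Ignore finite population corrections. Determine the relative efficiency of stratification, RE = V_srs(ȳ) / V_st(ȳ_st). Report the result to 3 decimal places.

V̂(ȳ_st) = Σ W_h² s_h²/n_h, with W_h = N_h/N and N = 1400:
  stratum Small: (700/1400)²·5.6²/17 = 0.461176
  stratum Medium: (180/1400)²·4.6²/25 = 0.0139915
  stratum Large: (520/1400)²·9.0²/121 = 0.0923528
V_st = 0.567521
V_srs = s²/n = 156.7/163 = 0.96135
Relative efficiency = V_srs / V_st = 0.96135/0.567521 = 1.6939

RE ≈ 1.694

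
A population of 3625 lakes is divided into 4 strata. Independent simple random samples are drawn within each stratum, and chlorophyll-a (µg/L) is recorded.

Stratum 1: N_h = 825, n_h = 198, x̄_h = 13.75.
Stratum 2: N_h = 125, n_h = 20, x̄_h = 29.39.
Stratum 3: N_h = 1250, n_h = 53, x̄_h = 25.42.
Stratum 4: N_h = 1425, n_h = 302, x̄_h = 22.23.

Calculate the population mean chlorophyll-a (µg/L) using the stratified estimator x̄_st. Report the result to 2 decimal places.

x̄_st ≈ 21.65

N = Σ N_h = 3625. Stratum weights W_h = N_h/N.
x̄_st = (825·13.75 + 125·29.39 + 1250·25.42 + 1425·22.23) / 3625 = 21.6470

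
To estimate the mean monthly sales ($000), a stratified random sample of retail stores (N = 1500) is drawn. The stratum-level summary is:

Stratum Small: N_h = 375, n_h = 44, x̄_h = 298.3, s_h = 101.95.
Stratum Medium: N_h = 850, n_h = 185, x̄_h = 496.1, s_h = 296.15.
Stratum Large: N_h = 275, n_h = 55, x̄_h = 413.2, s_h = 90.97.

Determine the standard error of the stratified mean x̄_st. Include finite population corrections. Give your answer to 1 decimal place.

V̂(x̄_st) = Σ W_h² (1 − n_h/N_h) s_h²/n_h, with W_h = N_h/N and N = 1500:
  stratum Small: (375/1500)²·(1 − 44/375)·101.95²/44 = 13.0316
  stratum Medium: (850/1500)²·(1 − 185/850)·296.15²/185 = 119.099
  stratum Large: (275/1500)²·(1 − 55/275)·90.97²/55 = 4.04582
V̂(x̄_st) = 136.177
SE(x̄_st) = √136.177 = 11.6695

SE(x̄_st) ≈ 11.7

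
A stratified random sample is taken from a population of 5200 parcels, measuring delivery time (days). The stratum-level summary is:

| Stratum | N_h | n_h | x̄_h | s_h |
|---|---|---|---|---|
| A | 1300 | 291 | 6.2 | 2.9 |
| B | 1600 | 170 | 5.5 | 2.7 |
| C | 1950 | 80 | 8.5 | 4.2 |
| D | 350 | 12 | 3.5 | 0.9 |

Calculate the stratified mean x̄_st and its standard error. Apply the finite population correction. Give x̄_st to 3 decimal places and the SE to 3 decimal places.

x̄_st = Σ W_h x̄_h = (1300·6.2 + 1600·5.5 + 1950·8.5 + 350·3.5)/5200 = 6.66538
V̂(x̄_st) = Σ W_h² (1 − n_h/N_h) s_h²/n_h, with W_h = N_h/N and N = 5200:
  stratum A: (1300/5200)²·(1 − 291/1300)·2.9²/291 = 0.00140194
  stratum B: (1600/5200)²·(1 − 170/1600)·2.7²/170 = 0.00362851
  stratum C: (1950/5200)²·(1 − 80/1950)·4.2²/80 = 0.0297357
  stratum D: (350/5200)²·(1 − 12/350)·0.9²/12 = 0.000295313
V̂(x̄_st) = 0.0350615
SE(x̄_st) = √0.0350615 = 0.187247

x̄_st ≈ 6.665, SE ≈ 0.187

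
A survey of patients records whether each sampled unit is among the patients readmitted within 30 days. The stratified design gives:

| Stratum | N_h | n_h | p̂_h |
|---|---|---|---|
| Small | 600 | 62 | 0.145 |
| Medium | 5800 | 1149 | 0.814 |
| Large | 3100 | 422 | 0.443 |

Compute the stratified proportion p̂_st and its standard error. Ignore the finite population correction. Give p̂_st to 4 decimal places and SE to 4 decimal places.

N = 9500; stratum weights W_h = N_h/N.
p̂_st = Σ W_h p̂_h = (600·0.145 + 5800·0.814 + 3100·0.443)/9500 = 0.65068
V̂(p̂_st) = Σ W_h² p̂_h(1−p̂_h)/(n_h−1):
  stratum Small: (600/9500)²·0.145·0.855/61 = 8.10699e-06
  stratum Medium: (5800/9500)²·0.814·0.186/1148 = 4.91591e-05
  stratum Large: (3100/9500)²·0.443·0.557/421 = 6.24098e-05
V̂(p̂_st) = 0.000119676; SE = √V̂ = 0.0109397

p̂_st ≈ 0.6507, SE ≈ 0.0109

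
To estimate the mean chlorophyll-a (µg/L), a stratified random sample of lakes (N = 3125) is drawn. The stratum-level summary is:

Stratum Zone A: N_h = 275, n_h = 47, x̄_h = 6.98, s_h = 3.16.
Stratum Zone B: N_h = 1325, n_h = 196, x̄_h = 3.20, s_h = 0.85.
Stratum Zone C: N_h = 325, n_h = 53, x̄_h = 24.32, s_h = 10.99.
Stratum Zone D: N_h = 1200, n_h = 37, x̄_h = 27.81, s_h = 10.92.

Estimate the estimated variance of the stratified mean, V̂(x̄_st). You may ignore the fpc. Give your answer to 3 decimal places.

V̂(x̄_st) ≈ 0.502

V̂(x̄_st) = Σ W_h² s_h²/n_h, with W_h = N_h/N and N = 3125:
  stratum Zone A: (275/3125)²·3.16²/47 = 0.00164529
  stratum Zone B: (1325/3125)²·0.85²/196 = 0.000662695
  stratum Zone C: (325/3125)²·10.99²/53 = 0.0246483
  stratum Zone D: (1200/3125)²·10.92²/37 = 0.475232
V̂(x̄_st) = 0.502189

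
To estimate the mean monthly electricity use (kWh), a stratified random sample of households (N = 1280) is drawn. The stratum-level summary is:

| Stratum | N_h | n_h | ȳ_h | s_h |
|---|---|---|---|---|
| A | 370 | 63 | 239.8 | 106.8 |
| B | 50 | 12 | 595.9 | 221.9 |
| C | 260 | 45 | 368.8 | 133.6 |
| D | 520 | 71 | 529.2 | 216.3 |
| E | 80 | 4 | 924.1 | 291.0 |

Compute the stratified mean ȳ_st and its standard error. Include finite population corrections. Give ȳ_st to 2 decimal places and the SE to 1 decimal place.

ȳ_st = Σ W_h ȳ_h = (370·239.8 + 50·595.9 + 260·368.8 + 520·529.2 + 80·924.1)/1280 = 440.25078
V̂(ȳ_st) = Σ W_h² (1 − n_h/N_h) s_h²/n_h, with W_h = N_h/N and N = 1280:
  stratum A: (370/1280)²·(1 − 63/370)·106.8²/63 = 12.5523
  stratum B: (50/1280)²·(1 − 12/50)·221.9²/12 = 4.75847
  stratum C: (260/1280)²·(1 − 45/260)·133.6²/45 = 13.5329
  stratum D: (520/1280)²·(1 − 71/520)·216.3²/71 = 93.9041
  stratum E: (80/1280)²·(1 − 4/80)·291.0²/4 = 78.5615
V̂(ȳ_st) = 203.309
SE(ȳ_st) = √203.309 = 14.2587

ȳ_st ≈ 440.25, SE ≈ 14.3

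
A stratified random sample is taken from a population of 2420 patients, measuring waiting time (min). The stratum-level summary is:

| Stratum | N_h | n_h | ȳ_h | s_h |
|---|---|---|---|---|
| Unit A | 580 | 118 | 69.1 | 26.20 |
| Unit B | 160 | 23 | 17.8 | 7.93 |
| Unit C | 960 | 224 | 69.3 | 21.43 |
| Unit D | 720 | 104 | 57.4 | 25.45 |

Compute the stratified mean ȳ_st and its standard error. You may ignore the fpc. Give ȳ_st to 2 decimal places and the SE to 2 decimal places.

ȳ_st = Σ W_h ȳ_h = (580·69.1 + 160·17.8 + 960·69.3 + 720·57.4)/2420 = 62.30661
V̂(ȳ_st) = Σ W_h² s_h²/n_h, with W_h = N_h/N and N = 2420:
  stratum Unit A: (580/2420)²·26.20²/118 = 0.334153
  stratum Unit B: (160/2420)²·7.93²/23 = 0.0119516
  stratum Unit C: (960/2420)²·21.43²/224 = 0.322632
  stratum Unit D: (720/2420)²·25.45²/104 = 0.551285
V̂(ȳ_st) = 1.22002
SE(ȳ_st) = √1.22002 = 1.10455

ȳ_st ≈ 62.31, SE ≈ 1.10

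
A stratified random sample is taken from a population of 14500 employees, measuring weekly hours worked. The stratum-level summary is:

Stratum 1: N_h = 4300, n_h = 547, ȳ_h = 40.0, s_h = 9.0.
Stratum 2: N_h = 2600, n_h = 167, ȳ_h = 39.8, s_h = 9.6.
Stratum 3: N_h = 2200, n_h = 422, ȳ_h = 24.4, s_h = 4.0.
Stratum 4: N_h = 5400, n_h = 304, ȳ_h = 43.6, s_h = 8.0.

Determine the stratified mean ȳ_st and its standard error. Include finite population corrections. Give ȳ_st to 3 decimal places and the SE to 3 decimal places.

ȳ_st ≈ 38.938, SE ≈ 0.237

ȳ_st = Σ W_h ȳ_h = (4300·40.0 + 2600·39.8 + 2200·24.4 + 5400·43.6)/14500 = 38.93793
V̂(ȳ_st) = Σ W_h² (1 − n_h/N_h) s_h²/n_h, with W_h = N_h/N and N = 14500:
  stratum 1: (4300/14500)²·(1 − 547/4300)·9.0²/547 = 0.011366
  stratum 2: (2600/14500)²·(1 − 167/2600)·9.6²/167 = 0.0166037
  stratum 3: (2200/14500)²·(1 − 422/2200)·4.0²/422 = 0.000705385
  stratum 4: (5400/14500)²·(1 − 304/5400)·8.0²/304 = 0.0275546
V̂(ȳ_st) = 0.0562297
SE(ȳ_st) = √0.0562297 = 0.237128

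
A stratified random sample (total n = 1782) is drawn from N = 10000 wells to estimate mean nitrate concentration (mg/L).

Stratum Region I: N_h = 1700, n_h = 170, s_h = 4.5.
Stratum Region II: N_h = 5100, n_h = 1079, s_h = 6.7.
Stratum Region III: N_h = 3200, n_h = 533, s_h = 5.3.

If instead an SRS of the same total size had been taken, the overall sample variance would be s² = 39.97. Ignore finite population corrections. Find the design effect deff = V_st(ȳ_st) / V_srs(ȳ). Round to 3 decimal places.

V̂(ȳ_st) = Σ W_h² s_h²/n_h, with W_h = N_h/N and N = 10000:
  stratum Region I: (1700/10000)²·4.5²/170 = 0.0034425
  stratum Region II: (5100/10000)²·6.7²/1079 = 0.010821
  stratum Region III: (3200/10000)²·5.3²/533 = 0.00539665
V_st = 0.0196602
V_srs = s²/n = 39.97/1782 = 0.0224299
deff = V_st / V_srs = 0.0196602/0.0224299 = 0.8765

deff ≈ 0.877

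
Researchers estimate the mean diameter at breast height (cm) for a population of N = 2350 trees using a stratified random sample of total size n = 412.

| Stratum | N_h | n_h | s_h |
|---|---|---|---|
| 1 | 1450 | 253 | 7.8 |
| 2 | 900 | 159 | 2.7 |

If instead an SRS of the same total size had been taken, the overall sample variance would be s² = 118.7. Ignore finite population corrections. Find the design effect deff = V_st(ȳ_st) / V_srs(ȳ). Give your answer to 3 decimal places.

deff ≈ 0.341

V̂(ȳ_st) = Σ W_h² s_h²/n_h, with W_h = N_h/N and N = 2350:
  stratum 1: (1450/2350)²·7.8²/253 = 0.0915522
  stratum 2: (900/2350)²·2.7²/159 = 0.00672481
V_st = 0.098277
V_srs = s²/n = 118.7/412 = 0.288107
deff = V_st / V_srs = 0.098277/0.288107 = 0.3411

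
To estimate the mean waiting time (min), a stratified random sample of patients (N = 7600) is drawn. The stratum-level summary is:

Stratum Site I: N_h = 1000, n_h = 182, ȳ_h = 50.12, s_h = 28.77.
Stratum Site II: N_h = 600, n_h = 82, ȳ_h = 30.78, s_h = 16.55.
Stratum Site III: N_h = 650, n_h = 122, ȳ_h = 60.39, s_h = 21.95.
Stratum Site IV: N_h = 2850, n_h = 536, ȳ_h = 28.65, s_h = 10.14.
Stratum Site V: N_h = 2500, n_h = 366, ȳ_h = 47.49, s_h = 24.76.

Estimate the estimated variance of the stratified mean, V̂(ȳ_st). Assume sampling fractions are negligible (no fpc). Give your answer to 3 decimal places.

V̂(ȳ_st) = Σ W_h² s_h²/n_h, with W_h = N_h/N and N = 7600:
  stratum Site I: (1000/7600)²·28.77²/182 = 0.0787374
  stratum Site II: (600/7600)²·16.55²/82 = 0.0208189
  stratum Site III: (650/7600)²·21.95²/122 = 0.0288874
  stratum Site IV: (2850/7600)²·10.14²/536 = 0.0269758
  stratum Site V: (2500/7600)²·24.76²/366 = 0.181248
V̂(ȳ_st) = 0.336667

V̂(ȳ_st) ≈ 0.337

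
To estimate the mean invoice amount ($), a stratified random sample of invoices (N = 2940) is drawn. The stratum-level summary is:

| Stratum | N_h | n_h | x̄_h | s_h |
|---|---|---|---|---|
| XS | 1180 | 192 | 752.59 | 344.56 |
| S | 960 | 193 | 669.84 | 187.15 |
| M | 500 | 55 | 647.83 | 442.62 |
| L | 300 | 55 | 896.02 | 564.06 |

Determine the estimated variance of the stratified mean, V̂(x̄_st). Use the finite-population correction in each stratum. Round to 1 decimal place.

V̂(x̄_st) = Σ W_h² (1 − n_h/N_h) s_h²/n_h, with W_h = N_h/N and N = 2940:
  stratum XS: (1180/2940)²·(1 − 192/1180)·344.56²/192 = 83.4013
  stratum S: (960/2940)²·(1 − 193/960)·187.15²/193 = 15.4595
  stratum M: (500/2940)²·(1 − 55/500)·442.62²/55 = 91.6927
  stratum L: (300/2940)²·(1 − 55/300)·564.06²/55 = 49.1904
V̂(x̄_st) = 239.744

V̂(x̄_st) ≈ 239.7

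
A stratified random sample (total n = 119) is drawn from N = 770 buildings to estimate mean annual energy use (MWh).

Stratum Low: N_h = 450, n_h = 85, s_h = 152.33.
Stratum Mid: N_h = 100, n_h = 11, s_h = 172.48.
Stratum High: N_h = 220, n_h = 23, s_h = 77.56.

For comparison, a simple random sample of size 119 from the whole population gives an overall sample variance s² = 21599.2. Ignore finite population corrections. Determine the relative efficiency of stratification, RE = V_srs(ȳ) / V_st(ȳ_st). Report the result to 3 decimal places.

V̂(ȳ_st) = Σ W_h² s_h²/n_h, with W_h = N_h/N and N = 770:
  stratum Low: (450/770)²·152.33²/85 = 93.2386
  stratum Mid: (100/770)²·172.48²/11 = 45.6145
  stratum High: (220/770)²·77.56²/23 = 21.3507
V_st = 160.204
V_srs = s²/n = 21599.2/119 = 181.506
Relative efficiency = V_srs / V_st = 181.506/160.204 = 1.1330

RE ≈ 1.133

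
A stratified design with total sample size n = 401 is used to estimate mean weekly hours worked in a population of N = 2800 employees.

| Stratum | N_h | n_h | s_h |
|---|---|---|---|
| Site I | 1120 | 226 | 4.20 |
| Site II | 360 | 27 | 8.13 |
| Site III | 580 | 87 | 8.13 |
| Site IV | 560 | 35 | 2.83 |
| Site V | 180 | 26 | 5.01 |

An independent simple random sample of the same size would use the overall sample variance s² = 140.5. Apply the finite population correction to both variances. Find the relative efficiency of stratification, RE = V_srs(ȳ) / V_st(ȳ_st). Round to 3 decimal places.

V̂(ȳ_st) = Σ W_h² (1 − n_h/N_h) s_h²/n_h, with W_h = N_h/N and N = 2800:
  stratum Site I: (1120/2800)²·(1 − 226/1120)·4.20²/226 = 0.0099685
  stratum Site II: (360/2800)²·(1 − 27/360)·8.13²/27 = 0.0374324
  stratum Site III: (580/2800)²·(1 − 87/580)·8.13²/87 = 0.027709
  stratum Site IV: (560/2800)²·(1 − 35/560)·2.83²/35 = 0.00858096
  stratum Site V: (180/2800)²·(1 − 26/180)·5.01²/26 = 0.00341334
V_st = 0.0871042
V_srs = (1 − 401/2800)·140.5/401 = 0.300195
Relative efficiency = V_srs / V_st = 0.300195/0.0871042 = 3.4464

RE ≈ 3.446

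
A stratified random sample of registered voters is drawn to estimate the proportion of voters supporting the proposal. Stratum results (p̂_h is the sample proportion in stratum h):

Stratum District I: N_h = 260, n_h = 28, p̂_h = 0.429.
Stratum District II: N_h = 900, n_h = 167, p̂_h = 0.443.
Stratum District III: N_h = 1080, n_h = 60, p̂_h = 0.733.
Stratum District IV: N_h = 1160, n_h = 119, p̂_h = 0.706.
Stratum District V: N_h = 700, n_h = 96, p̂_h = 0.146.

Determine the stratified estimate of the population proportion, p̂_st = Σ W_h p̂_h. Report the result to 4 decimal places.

N = 4100; stratum weights W_h = N_h/N.
p̂_st = Σ W_h p̂_h = (260·0.429 + 900·0.443 + 1080·0.733 + 1160·0.706 + 700·0.146)/4100 = 0.54220

p̂_st ≈ 0.5422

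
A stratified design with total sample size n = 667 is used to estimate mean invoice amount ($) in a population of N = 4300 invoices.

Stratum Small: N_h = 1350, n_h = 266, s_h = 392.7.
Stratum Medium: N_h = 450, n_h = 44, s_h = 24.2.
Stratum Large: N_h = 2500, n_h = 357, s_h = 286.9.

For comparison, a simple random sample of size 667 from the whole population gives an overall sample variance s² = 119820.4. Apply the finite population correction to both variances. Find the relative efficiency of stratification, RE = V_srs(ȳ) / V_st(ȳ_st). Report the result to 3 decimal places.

RE ≈ 1.345

V̂(ȳ_st) = Σ W_h² (1 − n_h/N_h) s_h²/n_h, with W_h = N_h/N and N = 4300:
  stratum Small: (1350/4300)²·(1 − 266/1350)·392.7²/266 = 45.8845
  stratum Medium: (450/4300)²·(1 − 44/450)·24.2²/44 = 0.131516
  stratum Large: (2500/4300)²·(1 − 357/2500)·286.9²/357 = 66.8064
V_st = 112.822
V_srs = (1 − 667/4300)·119820.4/667 = 151.776
Relative efficiency = V_srs / V_st = 151.776/112.822 = 1.3453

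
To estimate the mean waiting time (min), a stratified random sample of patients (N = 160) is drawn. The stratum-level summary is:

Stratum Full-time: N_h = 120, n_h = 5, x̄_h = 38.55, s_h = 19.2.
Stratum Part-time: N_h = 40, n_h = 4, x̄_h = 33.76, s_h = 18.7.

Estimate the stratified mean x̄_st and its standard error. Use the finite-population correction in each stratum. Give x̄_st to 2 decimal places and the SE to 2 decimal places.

x̄_st = Σ W_h x̄_h = (120·38.55 + 40·33.76)/160 = 37.35250
V̂(x̄_st) = Σ W_h² (1 − n_h/N_h) s_h²/n_h, with W_h = N_h/N and N = 160:
  stratum Full-time: (120/160)²·(1 − 5/120)·19.2²/5 = 39.744
  stratum Part-time: (40/160)²·(1 − 4/40)·18.7²/4 = 4.91752
V̂(x̄_st) = 44.6615
SE(x̄_st) = √44.6615 = 6.68293

x̄_st ≈ 37.35, SE ≈ 6.68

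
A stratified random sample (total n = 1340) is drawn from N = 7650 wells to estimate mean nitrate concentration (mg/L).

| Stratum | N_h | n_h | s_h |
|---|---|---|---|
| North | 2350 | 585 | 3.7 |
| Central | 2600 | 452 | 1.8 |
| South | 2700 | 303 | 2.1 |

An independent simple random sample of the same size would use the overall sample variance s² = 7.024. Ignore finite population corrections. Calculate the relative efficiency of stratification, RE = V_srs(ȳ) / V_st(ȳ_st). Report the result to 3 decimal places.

V̂(ȳ_st) = Σ W_h² s_h²/n_h, with W_h = N_h/N and N = 7650:
  stratum North: (2350/7650)²·3.7²/585 = 0.00220831
  stratum Central: (2600/7650)²·1.8²/452 = 0.000828
  stratum South: (2700/7650)²·2.1²/303 = 0.00181301
V_st = 0.00484932
V_srs = s²/n = 7.024/1340 = 0.00524179
Relative efficiency = V_srs / V_st = 0.00524179/0.00484932 = 1.0809

RE ≈ 1.081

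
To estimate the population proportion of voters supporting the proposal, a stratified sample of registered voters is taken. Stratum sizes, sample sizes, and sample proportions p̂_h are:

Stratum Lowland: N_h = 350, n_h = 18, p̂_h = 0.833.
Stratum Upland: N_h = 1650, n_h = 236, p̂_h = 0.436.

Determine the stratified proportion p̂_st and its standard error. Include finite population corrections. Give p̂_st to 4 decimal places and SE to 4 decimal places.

N = 2000; stratum weights W_h = N_h/N.
p̂_st = Σ W_h p̂_h = (350·0.833 + 1650·0.436)/2000 = 0.50548
V̂(p̂_st) = Σ W_h² (1 − n_h/N_h) p̂_h(1−p̂_h)/(n_h−1):
  stratum Lowland: (350/2000)²·(1 − 18/350)·0.833·0.167/17 = 0.000237716
  stratum Upland: (1650/2000)²·(1 − 236/1650)·0.436·0.564/235 = 0.000610339
V̂(p̂_st) = 0.000848055; SE = √V̂ = 0.0291214

p̂_st ≈ 0.5055, SE ≈ 0.0291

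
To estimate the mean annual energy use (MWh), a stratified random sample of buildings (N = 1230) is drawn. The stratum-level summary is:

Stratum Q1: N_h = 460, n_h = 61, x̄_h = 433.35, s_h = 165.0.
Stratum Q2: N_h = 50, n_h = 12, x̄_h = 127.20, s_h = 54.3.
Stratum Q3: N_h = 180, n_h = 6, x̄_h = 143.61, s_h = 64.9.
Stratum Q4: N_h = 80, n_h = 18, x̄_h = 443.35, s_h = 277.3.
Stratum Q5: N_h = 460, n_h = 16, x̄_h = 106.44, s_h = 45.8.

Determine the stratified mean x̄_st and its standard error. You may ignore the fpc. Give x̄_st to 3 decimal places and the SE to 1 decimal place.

x̄_st ≈ 256.895, SE ≈ 10.7

x̄_st = Σ W_h x̄_h = (460·433.35 + 50·127.20 + 180·143.61 + 80·443.35 + 460·106.44)/1230 = 256.89528
V̂(x̄_st) = Σ W_h² s_h²/n_h, with W_h = N_h/N and N = 1230:
  stratum Q1: (460/1230)²·165.0²/61 = 62.4228
  stratum Q2: (50/1230)²·54.3²/12 = 0.406021
  stratum Q3: (180/1230)²·64.9²/6 = 15.0339
  stratum Q4: (80/1230)²·277.3²/18 = 18.0716
  stratum Q5: (460/1230)²·45.8²/16 = 18.3365
V̂(x̄_st) = 114.271
SE(x̄_st) = √114.271 = 10.6898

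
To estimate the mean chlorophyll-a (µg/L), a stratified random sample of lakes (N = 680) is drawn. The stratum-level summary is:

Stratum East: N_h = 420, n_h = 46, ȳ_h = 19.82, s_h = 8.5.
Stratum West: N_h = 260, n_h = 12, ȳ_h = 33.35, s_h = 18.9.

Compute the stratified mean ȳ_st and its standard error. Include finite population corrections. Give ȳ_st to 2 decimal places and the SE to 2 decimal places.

ȳ_st = Σ W_h ȳ_h = (420·19.82 + 260·33.35)/680 = 24.99324
V̂(ȳ_st) = Σ W_h² (1 − n_h/N_h) s_h²/n_h, with W_h = N_h/N and N = 680:
  stratum East: (420/680)²·(1 − 46/420)·8.5²/46 = 0.53356
  stratum West: (260/680)²·(1 − 12/260)·18.9²/12 = 4.15097
V̂(ȳ_st) = 4.68453
SE(ȳ_st) = √4.68453 = 2.16438

ȳ_st ≈ 24.99, SE ≈ 2.16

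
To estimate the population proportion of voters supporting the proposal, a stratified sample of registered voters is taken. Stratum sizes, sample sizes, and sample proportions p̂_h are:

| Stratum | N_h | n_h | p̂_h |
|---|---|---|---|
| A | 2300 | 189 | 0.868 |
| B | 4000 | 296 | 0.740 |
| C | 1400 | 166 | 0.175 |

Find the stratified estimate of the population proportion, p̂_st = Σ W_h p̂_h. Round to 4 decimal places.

p̂_st ≈ 0.6755

N = 7700; stratum weights W_h = N_h/N.
p̂_st = Σ W_h p̂_h = (2300·0.868 + 4000·0.740 + 1400·0.175)/7700 = 0.67551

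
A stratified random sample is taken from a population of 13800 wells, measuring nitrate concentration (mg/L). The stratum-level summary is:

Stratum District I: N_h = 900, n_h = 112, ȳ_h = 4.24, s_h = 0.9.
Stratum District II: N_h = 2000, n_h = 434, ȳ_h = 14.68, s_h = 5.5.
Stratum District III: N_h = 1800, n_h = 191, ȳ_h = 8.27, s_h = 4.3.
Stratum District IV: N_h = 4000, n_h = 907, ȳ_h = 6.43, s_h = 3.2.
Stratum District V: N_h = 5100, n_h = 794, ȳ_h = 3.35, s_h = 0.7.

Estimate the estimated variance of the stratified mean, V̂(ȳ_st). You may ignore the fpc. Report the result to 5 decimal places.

V̂(ȳ_st) = Σ W_h² s_h²/n_h, with W_h = N_h/N and N = 13800:
  stratum District I: (900/13800)²·0.9²/112 = 3.07605e-05
  stratum District II: (2000/13800)²·5.5²/434 = 0.00146399
  stratum District III: (1800/13800)²·4.3²/191 = 0.00164699
  stratum District IV: (4000/13800)²·3.2²/907 = 0.000948537
  stratum District V: (5100/13800)²·0.7²/794 = 8.42864e-05
V̂(ȳ_st) = 0.00417456

V̂(ȳ_st) ≈ 0.00417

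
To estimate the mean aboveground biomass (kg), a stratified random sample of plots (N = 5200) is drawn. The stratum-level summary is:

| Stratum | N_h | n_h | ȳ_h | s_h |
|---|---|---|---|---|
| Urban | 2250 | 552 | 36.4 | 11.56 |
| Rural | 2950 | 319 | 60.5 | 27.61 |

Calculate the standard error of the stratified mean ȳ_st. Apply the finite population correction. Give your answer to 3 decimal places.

SE(ȳ_st) ≈ 0.849

V̂(ȳ_st) = Σ W_h² (1 − n_h/N_h) s_h²/n_h, with W_h = N_h/N and N = 5200:
  stratum Urban: (2250/5200)²·(1 − 552/2250)·11.56²/552 = 0.034205
  stratum Rural: (2950/5200)²·(1 − 319/2950)·27.61²/319 = 0.685928
V̂(ȳ_st) = 0.720133
SE(ȳ_st) = √0.720133 = 0.848606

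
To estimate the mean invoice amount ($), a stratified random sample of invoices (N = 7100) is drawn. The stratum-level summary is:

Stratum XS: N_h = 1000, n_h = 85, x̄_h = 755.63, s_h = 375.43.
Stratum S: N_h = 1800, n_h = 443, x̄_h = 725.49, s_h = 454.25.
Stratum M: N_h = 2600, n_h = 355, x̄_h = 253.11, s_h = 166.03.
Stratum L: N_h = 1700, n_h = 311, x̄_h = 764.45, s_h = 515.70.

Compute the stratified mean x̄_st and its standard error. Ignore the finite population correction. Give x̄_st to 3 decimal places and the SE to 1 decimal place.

x̄_st = Σ W_h x̄_h = (1000·755.63 + 1800·725.49 + 2600·253.11 + 1700·764.45)/7100 = 566.07930
V̂(x̄_st) = Σ W_h² s_h²/n_h, with W_h = N_h/N and N = 7100:
  stratum XS: (1000/7100)²·375.43²/85 = 32.8944
  stratum S: (1800/7100)²·454.25²/443 = 29.9374
  stratum M: (2600/7100)²·166.03²/355 = 10.413
  stratum L: (1700/7100)²·515.70²/311 = 49.0247
V̂(x̄_st) = 122.27
SE(x̄_st) = √122.27 = 11.0576

x̄_st ≈ 566.079, SE ≈ 11.1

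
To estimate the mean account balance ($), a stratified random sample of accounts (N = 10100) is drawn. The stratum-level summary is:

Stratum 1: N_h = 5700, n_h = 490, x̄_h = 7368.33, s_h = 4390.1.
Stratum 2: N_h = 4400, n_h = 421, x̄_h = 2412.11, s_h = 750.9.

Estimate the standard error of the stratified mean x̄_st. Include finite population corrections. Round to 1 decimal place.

SE(x̄_st) ≈ 108.1

V̂(x̄_st) = Σ W_h² (1 − n_h/N_h) s_h²/n_h, with W_h = N_h/N and N = 10100:
  stratum 1: (5700/10100)²·(1 − 490/5700)·4390.1²/490 = 11450.5
  stratum 2: (4400/10100)²·(1 − 421/4400)·750.9²/421 = 229.861
V̂(x̄_st) = 11680.3
SE(x̄_st) = √11680.3 = 108.075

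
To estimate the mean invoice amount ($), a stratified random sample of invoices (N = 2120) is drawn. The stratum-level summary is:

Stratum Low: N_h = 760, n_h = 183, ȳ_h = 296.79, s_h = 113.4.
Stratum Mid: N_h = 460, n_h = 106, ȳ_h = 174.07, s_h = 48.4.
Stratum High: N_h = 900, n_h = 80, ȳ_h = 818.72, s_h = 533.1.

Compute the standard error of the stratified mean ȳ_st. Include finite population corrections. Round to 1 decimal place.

SE(ȳ_st) ≈ 24.3

V̂(ȳ_st) = Σ W_h² (1 − n_h/N_h) s_h²/n_h, with W_h = N_h/N and N = 2120:
  stratum Low: (760/2120)²·(1 − 183/760)·113.4²/183 = 6.85635
  stratum Mid: (460/2120)²·(1 − 106/460)·48.4²/106 = 0.800708
  stratum High: (900/2120)²·(1 − 80/900)·533.1²/80 = 583.327
V̂(ȳ_st) = 590.984
SE(ȳ_st) = √590.984 = 24.3102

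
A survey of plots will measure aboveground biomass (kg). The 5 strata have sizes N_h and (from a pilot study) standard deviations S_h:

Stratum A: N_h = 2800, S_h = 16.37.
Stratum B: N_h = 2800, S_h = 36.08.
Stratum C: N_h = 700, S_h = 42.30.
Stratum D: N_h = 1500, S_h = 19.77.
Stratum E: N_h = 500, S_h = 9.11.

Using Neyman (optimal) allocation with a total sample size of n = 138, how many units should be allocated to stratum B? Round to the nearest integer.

Neyman allocation: n_h = n · N_h S_h / Σ N_i S_i, with n = 138.
  stratum A: N_h·S_h = 2800·16.37 = 45836.00
  stratum B: N_h·S_h = 2800·36.08 = 101024.00
  stratum C: N_h·S_h = 700·42.30 = 29610.00
  stratum D: N_h·S_h = 1500·19.77 = 29655.00
  stratum E: N_h·S_h = 500·9.11 = 4555.00
Σ N_h S_h = 210680.00
n for stratum B = 138·101024.00/210680.00 = 66.173 → 66

66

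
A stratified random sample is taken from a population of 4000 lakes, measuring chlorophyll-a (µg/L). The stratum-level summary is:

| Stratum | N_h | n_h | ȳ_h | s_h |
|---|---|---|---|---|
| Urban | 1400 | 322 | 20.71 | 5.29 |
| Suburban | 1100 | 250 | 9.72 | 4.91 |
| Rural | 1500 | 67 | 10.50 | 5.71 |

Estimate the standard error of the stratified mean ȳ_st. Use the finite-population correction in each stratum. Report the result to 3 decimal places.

V̂(ȳ_st) = Σ W_h² (1 − n_h/N_h) s_h²/n_h, with W_h = N_h/N and N = 4000:
  stratum Urban: (1400/4000)²·(1 − 322/1400)·5.29²/322 = 0.00819752
  stratum Suburban: (1100/4000)²·(1 − 250/1100)·4.91²/250 = 0.00563527
  stratum Rural: (1500/4000)²·(1 − 67/1500)·5.71²/67 = 0.0653755
V̂(ȳ_st) = 0.0792083
SE(ȳ_st) = √0.0792083 = 0.28144

SE(ȳ_st) ≈ 0.281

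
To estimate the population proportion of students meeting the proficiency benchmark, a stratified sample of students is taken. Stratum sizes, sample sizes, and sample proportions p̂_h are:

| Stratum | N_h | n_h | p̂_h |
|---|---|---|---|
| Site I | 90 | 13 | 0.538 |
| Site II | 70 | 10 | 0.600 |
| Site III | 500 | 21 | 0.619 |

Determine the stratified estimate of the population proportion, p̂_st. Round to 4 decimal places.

p̂_st ≈ 0.6059

N = 660; stratum weights W_h = N_h/N.
p̂_st = Σ W_h p̂_h = (90·0.538 + 70·0.600 + 500·0.619)/660 = 0.60594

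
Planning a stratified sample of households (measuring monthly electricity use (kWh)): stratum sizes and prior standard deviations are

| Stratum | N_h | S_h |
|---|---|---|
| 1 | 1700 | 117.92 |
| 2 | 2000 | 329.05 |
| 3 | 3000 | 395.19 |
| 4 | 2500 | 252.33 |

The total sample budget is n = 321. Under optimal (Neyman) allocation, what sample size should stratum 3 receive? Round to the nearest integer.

142

Neyman allocation: n_h = n · N_h S_h / Σ N_i S_i, with n = 321.
  stratum 1: N_h·S_h = 1700·117.92 = 200464.00
  stratum 2: N_h·S_h = 2000·329.05 = 658100.00
  stratum 3: N_h·S_h = 3000·395.19 = 1185570.00
  stratum 4: N_h·S_h = 2500·252.33 = 630825.00
Σ N_h S_h = 2674959.00
n for stratum 3 = 321·1185570.00/2674959.00 = 142.271 → 142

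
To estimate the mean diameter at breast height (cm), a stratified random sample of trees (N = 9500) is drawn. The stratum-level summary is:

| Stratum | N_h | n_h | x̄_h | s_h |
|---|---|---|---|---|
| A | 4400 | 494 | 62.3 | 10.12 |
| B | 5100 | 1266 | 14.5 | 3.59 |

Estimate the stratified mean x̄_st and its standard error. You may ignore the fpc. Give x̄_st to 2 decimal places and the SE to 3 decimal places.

x̄_st = Σ W_h x̄_h = (4400·62.3 + 5100·14.5)/9500 = 36.63895
V̂(x̄_st) = Σ W_h² s_h²/n_h, with W_h = N_h/N and N = 9500:
  stratum A: (4400/9500)²·10.12²/494 = 0.0444726
  stratum B: (5100/9500)²·3.59²/1266 = 0.00293392
V̂(x̄_st) = 0.0474065
SE(x̄_st) = √0.0474065 = 0.21773

x̄_st ≈ 36.64, SE ≈ 0.218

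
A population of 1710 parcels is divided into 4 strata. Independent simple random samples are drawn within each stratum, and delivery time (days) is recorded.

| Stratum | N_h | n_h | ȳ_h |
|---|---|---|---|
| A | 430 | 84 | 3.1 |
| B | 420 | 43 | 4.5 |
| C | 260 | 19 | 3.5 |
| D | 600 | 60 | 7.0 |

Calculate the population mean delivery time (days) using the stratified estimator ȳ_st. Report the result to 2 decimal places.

ȳ_st ≈ 4.87

N = Σ N_h = 1710. Stratum weights W_h = N_h/N.
ȳ_st = (430·3.1 + 420·4.5 + 260·3.5 + 600·7.0) / 1710 = 4.8731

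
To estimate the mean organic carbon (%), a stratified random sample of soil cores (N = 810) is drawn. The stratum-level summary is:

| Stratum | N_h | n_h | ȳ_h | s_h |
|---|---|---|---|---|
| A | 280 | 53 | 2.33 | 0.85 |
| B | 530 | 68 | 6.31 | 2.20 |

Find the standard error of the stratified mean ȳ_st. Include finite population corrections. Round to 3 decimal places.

SE(ȳ_st) ≈ 0.167

V̂(ȳ_st) = Σ W_h² (1 − n_h/N_h) s_h²/n_h, with W_h = N_h/N and N = 810:
  stratum A: (280/810)²·(1 − 53/280)·0.85²/53 = 0.00132061
  stratum B: (530/810)²·(1 − 68/530)·2.20²/68 = 0.0265634
V̂(ȳ_st) = 0.0278841
SE(ȳ_st) = √0.0278841 = 0.166985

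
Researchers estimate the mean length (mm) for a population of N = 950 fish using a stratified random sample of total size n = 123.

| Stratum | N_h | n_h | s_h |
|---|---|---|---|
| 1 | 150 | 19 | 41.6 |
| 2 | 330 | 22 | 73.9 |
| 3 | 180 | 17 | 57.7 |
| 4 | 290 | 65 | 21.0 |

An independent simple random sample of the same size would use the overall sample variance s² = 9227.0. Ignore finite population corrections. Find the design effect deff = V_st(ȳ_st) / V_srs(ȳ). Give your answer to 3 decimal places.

deff ≈ 0.532

V̂(ȳ_st) = Σ W_h² s_h²/n_h, with W_h = N_h/N and N = 950:
  stratum 1: (150/950)²·41.6²/19 = 2.27075
  stratum 2: (330/950)²·73.9²/22 = 29.9535
  stratum 3: (180/950)²·57.7²/17 = 7.03073
  stratum 4: (290/950)²·21.0²/65 = 0.632228
V_st = 39.8872
V_srs = s²/n = 9227.0/123 = 75.0163
deff = V_st / V_srs = 39.8872/75.0163 = 0.5317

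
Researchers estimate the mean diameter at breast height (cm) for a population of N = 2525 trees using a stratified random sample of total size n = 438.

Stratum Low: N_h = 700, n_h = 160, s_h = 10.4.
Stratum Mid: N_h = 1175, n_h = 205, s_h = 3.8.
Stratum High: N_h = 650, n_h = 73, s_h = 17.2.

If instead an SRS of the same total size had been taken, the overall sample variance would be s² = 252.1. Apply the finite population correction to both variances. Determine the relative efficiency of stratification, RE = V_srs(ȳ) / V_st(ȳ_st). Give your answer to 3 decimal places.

RE ≈ 1.634

V̂(ȳ_st) = Σ W_h² (1 − n_h/N_h) s_h²/n_h, with W_h = N_h/N and N = 2525:
  stratum Low: (700/2525)²·(1 − 160/700)·10.4²/160 = 0.0400789
  stratum Mid: (1175/2525)²·(1 − 205/1175)·3.8²/205 = 0.0125922
  stratum High: (650/2525)²·(1 − 73/650)·17.2²/73 = 0.238397
V_st = 0.291068
V_srs = (1 − 438/2525)·252.1/438 = 0.475729
Relative efficiency = V_srs / V_st = 0.475729/0.291068 = 1.6344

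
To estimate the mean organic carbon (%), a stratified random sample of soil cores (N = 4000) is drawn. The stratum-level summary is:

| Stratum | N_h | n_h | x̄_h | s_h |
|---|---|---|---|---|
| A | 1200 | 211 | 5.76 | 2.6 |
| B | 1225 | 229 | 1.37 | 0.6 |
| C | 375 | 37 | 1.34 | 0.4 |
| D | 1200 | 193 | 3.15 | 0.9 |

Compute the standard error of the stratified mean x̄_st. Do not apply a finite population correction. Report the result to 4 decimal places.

V̂(x̄_st) = Σ W_h² s_h²/n_h, with W_h = N_h/N and N = 4000:
  stratum A: (1200/4000)²·2.6²/211 = 0.00288341
  stratum B: (1225/4000)²·0.6²/229 = 0.000147441
  stratum C: (375/4000)²·0.4²/37 = 3.80068e-05
  stratum D: (1200/4000)²·0.9²/193 = 0.00037772
V̂(x̄_st) = 0.00344658
SE(x̄_st) = √0.00344658 = 0.0587076

SE(x̄_st) ≈ 0.0587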